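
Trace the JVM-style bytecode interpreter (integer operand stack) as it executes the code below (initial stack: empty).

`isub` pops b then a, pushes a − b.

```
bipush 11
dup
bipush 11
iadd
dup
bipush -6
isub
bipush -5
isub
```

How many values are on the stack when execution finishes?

bipush 11 → [11]
dup       → [11, 11]
bipush 11 → [11, 11, 11]
iadd      → [11, 22]
dup       → [11, 22, 22]
bipush -6 → [11, 22, 22, -6]
isub      → [11, 22, 28]
bipush -5 → [11, 22, 28, -5]
isub      → [11, 22, 33]

3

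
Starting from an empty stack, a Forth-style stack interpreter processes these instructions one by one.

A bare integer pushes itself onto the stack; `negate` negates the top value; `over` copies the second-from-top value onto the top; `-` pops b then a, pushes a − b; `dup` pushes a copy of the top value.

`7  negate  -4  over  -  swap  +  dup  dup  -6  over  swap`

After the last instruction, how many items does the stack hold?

7       [7]
negate  [-7]
-4      [-7, -4]
over    [-7, -4, -7]
-       [-7, 3]
swap    [3, -7]
+       [-4]
dup     [-4, -4]
dup     [-4, -4, -4]
-6      [-4, -4, -4, -6]
over    [-4, -4, -4, -6, -4]
swap    [-4, -4, -4, -4, -6]

5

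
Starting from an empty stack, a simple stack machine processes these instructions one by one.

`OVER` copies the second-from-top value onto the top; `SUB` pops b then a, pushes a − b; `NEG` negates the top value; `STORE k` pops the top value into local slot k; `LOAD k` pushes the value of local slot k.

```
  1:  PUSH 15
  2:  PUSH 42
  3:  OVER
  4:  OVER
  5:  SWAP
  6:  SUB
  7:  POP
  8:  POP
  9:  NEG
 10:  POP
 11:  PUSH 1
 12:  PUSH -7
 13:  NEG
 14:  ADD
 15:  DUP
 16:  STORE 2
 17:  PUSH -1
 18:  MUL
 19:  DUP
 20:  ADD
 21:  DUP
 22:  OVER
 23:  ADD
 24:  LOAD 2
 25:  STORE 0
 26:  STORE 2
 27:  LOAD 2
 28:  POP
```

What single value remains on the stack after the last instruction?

-16

PUSH 15 -> [15]
PUSH 42 -> [15, 42]
OVER    -> [15, 42, 15]
OVER    -> [15, 42, 15, 42]
SWAP    -> [15, 42, 42, 15]
SUB     -> [15, 42, 27]
POP     -> [15, 42]
POP     -> [15]
NEG     -> [-15]
POP     -> []
PUSH 1  -> [1]
PUSH -7 -> [1, -7]
NEG     -> [1, 7]
ADD     -> [8]
DUP     -> [8, 8]
STORE 2 -> [8]
PUSH -1 -> [8, -1]
MUL     -> [-8]
DUP     -> [-8, -8]
ADD     -> [-16]
DUP     -> [-16, -16]
OVER    -> [-16, -16, -16]
ADD     -> [-16, -32]
LOAD 2  -> [-16, -32, 8]
STORE 0 -> [-16, -32]
STORE 2 -> [-16]
LOAD 2  -> [-16, -32]
POP     -> [-16]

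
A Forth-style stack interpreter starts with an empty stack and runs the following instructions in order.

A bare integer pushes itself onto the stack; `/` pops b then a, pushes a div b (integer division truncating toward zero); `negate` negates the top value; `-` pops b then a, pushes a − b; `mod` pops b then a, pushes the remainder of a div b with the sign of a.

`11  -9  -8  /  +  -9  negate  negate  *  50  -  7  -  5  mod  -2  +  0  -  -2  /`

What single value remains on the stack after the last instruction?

11     → [11]
-9     → [11, -9]
-8     → [11, -9, -8]
/      → [11, 1]
+      → [12]
-9     → [12, -9]
negate → [12, 9]
negate → [12, -9]
*      → [-108]
50     → [-108, 50]
-      → [-158]
7      → [-158, 7]
-      → [-165]
5      → [-165, 5]
mod    → [0]
-2     → [0, -2]
+      → [-2]
0      → [-2, 0]
-      → [-2]
-2     → [-2, -2]
/      → [1]

1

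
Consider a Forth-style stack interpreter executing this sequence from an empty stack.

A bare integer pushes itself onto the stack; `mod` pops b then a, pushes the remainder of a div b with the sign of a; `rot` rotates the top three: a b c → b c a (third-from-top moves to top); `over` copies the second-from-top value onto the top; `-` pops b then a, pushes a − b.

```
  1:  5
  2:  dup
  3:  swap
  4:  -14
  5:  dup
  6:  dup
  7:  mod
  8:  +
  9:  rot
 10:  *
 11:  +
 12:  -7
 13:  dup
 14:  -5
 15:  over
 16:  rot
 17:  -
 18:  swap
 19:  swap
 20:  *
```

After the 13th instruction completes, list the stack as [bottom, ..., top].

[-65, -7, -7]

5    : [5]
dup  : [5, 5]
swap : [5, 5]
-14  : [5, 5, -14]
dup  : [5, 5, -14, -14]
dup  : [5, 5, -14, -14, -14]
mod  : [5, 5, -14, 0]
+    : [5, 5, -14]
rot  : [5, -14, 5]
*    : [5, -70]
+    : [-65]
-7   : [-65, -7]
dup  : [-65, -7, -7]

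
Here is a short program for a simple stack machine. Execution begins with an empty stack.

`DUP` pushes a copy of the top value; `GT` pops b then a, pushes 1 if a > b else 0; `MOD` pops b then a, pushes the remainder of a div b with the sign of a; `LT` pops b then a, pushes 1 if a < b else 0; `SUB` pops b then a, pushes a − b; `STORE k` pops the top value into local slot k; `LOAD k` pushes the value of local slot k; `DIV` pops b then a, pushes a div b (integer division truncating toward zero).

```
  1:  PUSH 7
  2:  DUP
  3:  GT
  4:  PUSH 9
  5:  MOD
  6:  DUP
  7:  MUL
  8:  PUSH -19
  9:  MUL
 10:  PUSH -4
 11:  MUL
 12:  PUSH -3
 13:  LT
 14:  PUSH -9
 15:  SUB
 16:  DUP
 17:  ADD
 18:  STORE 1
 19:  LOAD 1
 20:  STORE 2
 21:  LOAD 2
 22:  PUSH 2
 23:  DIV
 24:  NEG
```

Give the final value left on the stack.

PUSH 7   -> [7]
DUP      -> [7, 7]
GT       -> [0]
PUSH 9   -> [0, 9]
MOD      -> [0]
DUP      -> [0, 0]
MUL      -> [0]
PUSH -19 -> [0, -19]
MUL      -> [0]
PUSH -4  -> [0, -4]
MUL      -> [0]
PUSH -3  -> [0, -3]
LT       -> [0]
PUSH -9  -> [0, -9]
SUB      -> [9]
DUP      -> [9, 9]
ADD      -> [18]
STORE 1  -> []
LOAD 1   -> [18]
STORE 2  -> []
LOAD 2   -> [18]
PUSH 2   -> [18, 2]
DIV      -> [9]
NEG      -> [-9]

-9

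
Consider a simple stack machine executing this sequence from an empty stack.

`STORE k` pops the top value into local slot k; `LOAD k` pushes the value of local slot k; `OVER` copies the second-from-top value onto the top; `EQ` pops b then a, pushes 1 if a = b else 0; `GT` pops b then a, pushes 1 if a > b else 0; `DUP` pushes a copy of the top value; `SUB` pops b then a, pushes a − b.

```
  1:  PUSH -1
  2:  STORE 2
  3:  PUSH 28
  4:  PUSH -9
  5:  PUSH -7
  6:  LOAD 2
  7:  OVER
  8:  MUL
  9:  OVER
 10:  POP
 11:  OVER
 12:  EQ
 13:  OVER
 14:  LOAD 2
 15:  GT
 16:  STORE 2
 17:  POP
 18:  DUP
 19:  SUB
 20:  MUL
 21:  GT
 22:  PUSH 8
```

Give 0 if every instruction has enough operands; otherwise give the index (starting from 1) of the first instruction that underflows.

0

PUSH -1 : -1
STORE 2 : (empty)
PUSH 28 : 28
PUSH -9 : 28 -9
PUSH -7 : 28 -9 -7
LOAD 2  : 28 -9 -7 -1
OVER    : 28 -9 -7 -1 -7
MUL     : 28 -9 -7 7
OVER    : 28 -9 -7 7 -7
POP     : 28 -9 -7 7
OVER    : 28 -9 -7 7 -7
EQ      : 28 -9 -7 0
OVER    : 28 -9 -7 0 -7
LOAD 2  : 28 -9 -7 0 -7 -1
GT      : 28 -9 -7 0 0
STORE 2 : 28 -9 -7 0
POP     : 28 -9 -7
DUP     : 28 -9 -7 -7
SUB     : 28 -9 0
MUL     : 28 0
GT      : 1
PUSH 8  : 1 8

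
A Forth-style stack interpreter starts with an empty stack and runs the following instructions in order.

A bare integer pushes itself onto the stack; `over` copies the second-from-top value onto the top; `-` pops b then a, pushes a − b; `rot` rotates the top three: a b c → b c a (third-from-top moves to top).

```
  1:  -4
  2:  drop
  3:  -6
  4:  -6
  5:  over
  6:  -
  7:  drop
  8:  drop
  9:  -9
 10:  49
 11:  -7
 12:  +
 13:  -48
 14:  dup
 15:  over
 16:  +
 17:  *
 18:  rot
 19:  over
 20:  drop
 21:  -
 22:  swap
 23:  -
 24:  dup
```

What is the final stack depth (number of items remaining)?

-4   → -4
drop → (empty)
-6   → -6
-6   → -6 -6
over → -6 -6 -6
-    → -6 0
drop → -6
drop → (empty)
-9   → -9
49   → -9 49
-7   → -9 49 -7
+    → -9 42
-48  → -9 42 -48
dup  → -9 42 -48 -48
over → -9 42 -48 -48 -48
+    → -9 42 -48 -96
*    → -9 42 4608
rot  → 42 4608 -9
over → 42 4608 -9 4608
drop → 42 4608 -9
-    → 42 4617
swap → 4617 42
-    → 4575
dup  → 4575 4575

2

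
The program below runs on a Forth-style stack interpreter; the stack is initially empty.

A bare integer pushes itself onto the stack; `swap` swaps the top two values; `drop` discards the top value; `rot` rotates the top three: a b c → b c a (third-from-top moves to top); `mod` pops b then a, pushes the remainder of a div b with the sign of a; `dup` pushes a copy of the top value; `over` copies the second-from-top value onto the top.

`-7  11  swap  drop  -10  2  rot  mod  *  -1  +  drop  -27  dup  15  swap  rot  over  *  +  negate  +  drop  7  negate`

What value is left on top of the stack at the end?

-7

-7     : -7
11     : -7 11
swap   : 11 -7
drop   : 11
-10    : 11 -10
2      : 11 -10 2
rot    : -10 2 11
mod    : -10 2
*      : -20
-1     : -20 -1
+      : -21
drop   : (empty)
-27    : -27
dup    : -27 -27
15     : -27 -27 15
swap   : -27 15 -27
rot    : 15 -27 -27
over   : 15 -27 -27 -27
*      : 15 -27 729
+      : 15 702
negate : 15 -702
+      : -687
drop   : (empty)
7      : 7
negate : -7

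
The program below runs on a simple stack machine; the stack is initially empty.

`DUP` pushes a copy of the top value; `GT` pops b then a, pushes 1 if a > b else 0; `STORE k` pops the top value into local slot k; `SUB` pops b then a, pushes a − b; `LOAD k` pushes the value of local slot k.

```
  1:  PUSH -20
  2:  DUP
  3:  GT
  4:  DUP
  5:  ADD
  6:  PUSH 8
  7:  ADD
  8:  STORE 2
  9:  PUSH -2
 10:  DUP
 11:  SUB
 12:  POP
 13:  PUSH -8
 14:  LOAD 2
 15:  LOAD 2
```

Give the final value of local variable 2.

PUSH -20 -> [-20]
DUP      -> [-20, -20]
GT       -> [0]
DUP      -> [0, 0]
ADD      -> [0]
PUSH 8   -> [0, 8]
ADD      -> [8]
STORE 2  -> []
PUSH -2  -> [-2]
DUP      -> [-2, -2]
SUB      -> [0]
POP      -> []
PUSH -8  -> [-8]
LOAD 2   -> [-8, 8]
LOAD 2   -> [-8, 8, 8]

8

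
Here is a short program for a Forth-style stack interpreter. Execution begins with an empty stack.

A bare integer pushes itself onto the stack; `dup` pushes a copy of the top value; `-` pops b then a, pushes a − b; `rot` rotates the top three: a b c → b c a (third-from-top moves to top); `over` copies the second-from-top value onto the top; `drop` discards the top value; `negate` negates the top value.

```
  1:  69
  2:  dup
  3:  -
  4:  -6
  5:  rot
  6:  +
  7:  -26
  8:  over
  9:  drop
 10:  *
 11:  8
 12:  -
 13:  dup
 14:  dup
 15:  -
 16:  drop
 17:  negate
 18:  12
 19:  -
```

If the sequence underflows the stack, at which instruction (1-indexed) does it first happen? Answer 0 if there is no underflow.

69  -> [69]
dup -> [69, 69]
-   -> [0]
-6  -> [0, -6]
rot  — needs 3 operands, stack has 2 → underflow

5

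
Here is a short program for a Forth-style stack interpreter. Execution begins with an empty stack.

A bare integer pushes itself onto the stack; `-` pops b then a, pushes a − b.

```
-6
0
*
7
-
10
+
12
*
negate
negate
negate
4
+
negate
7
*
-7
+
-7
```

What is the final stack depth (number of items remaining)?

-6     → -6
0      → -6 0
*      → 0
7      → 0 7
-      → -7
10     → -7 10
+      → 3
12     → 3 12
*      → 36
negate → -36
negate → 36
negate → -36
4      → -36 4
+      → -32
negate → 32
7      → 32 7
*      → 224
-7     → 224 -7
+      → 217
-7     → 217 -7

2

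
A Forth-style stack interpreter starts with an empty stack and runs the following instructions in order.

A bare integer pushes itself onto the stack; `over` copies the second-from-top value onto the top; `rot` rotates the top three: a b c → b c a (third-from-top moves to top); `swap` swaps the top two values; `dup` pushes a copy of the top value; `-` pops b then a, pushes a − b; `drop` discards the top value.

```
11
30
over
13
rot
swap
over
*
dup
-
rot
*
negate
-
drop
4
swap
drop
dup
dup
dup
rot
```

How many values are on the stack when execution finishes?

11     → [11]
30     → [11, 30]
over   → [11, 30, 11]
13     → [11, 30, 11, 13]
rot    → [11, 11, 13, 30]
swap   → [11, 11, 30, 13]
over   → [11, 11, 30, 13, 30]
*      → [11, 11, 30, 390]
dup    → [11, 11, 30, 390, 390]
-      → [11, 11, 30, 0]
rot    → [11, 30, 0, 11]
*      → [11, 30, 0]
negate → [11, 30, 0]
-      → [11, 30]
drop   → [11]
4      → [11, 4]
swap   → [4, 11]
drop   → [4]
dup    → [4, 4]
dup    → [4, 4, 4]
dup    → [4, 4, 4, 4]
rot    → [4, 4, 4, 4]

4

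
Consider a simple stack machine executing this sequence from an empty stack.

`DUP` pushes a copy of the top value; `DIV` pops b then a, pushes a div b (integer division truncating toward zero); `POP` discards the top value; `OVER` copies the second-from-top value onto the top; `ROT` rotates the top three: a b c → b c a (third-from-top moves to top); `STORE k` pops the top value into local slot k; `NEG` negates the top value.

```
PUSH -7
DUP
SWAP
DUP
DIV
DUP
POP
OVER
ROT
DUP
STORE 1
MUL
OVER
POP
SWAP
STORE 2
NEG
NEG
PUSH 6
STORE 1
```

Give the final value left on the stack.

PUSH -7 → [-7]
DUP     → [-7, -7]
SWAP    → [-7, -7]
DUP     → [-7, -7, -7]
DIV     → [-7, 1]
DUP     → [-7, 1, 1]
POP     → [-7, 1]
OVER    → [-7, 1, -7]
ROT     → [1, -7, -7]
DUP     → [1, -7, -7, -7]
STORE 1 → [1, -7, -7]
MUL     → [1, 49]
OVER    → [1, 49, 1]
POP     → [1, 49]
SWAP    → [49, 1]
STORE 2 → [49]
NEG     → [-49]
NEG     → [49]
PUSH 6  → [49, 6]
STORE 1 → [49]

49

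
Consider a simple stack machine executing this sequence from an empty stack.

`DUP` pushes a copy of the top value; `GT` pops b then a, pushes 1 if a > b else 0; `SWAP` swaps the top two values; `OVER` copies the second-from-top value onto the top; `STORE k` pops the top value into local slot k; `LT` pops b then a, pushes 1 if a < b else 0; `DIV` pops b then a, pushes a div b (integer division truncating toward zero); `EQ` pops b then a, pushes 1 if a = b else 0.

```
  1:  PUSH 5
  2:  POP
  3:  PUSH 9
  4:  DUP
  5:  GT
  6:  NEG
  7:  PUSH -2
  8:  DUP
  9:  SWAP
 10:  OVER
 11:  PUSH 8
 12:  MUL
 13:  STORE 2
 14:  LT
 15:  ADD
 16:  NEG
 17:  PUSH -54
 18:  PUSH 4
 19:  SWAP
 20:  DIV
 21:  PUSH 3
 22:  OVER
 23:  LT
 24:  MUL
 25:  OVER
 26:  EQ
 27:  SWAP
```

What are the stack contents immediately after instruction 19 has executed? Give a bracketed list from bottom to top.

[0, 4, -54]

PUSH 5   : 5
POP      : (empty)
PUSH 9   : 9
DUP      : 9 9
GT       : 0
NEG      : 0
PUSH -2  : 0 -2
DUP      : 0 -2 -2
SWAP     : 0 -2 -2
OVER     : 0 -2 -2 -2
PUSH 8   : 0 -2 -2 -2 8
MUL      : 0 -2 -2 -16
STORE 2  : 0 -2 -2
LT       : 0 0
ADD      : 0
NEG      : 0
PUSH -54 : 0 -54
PUSH 4   : 0 -54 4
SWAP     : 0 4 -54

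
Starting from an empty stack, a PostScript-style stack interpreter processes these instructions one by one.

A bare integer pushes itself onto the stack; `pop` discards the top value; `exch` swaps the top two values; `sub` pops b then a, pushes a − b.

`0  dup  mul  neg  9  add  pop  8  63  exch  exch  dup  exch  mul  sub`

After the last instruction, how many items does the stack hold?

0    → 0
dup  → 0 0
mul  → 0
neg  → 0
9    → 0 9
add  → 9
pop  → (empty)
8    → 8
63   → 8 63
exch → 63 8
exch → 8 63
dup  → 8 63 63
exch → 8 63 63
mul  → 8 3969
sub  → -3961

1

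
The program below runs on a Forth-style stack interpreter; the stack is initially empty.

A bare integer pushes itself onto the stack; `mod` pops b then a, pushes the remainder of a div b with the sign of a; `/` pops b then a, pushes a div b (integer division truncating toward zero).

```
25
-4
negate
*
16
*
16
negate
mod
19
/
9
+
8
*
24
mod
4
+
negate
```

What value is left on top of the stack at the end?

25     : [25]
-4     : [25, -4]
negate : [25, 4]
*      : [100]
16     : [100, 16]
*      : [1600]
16     : [1600, 16]
negate : [1600, -16]
mod    : [0]
19     : [0, 19]
/      : [0]
9      : [0, 9]
+      : [9]
8      : [9, 8]
*      : [72]
24     : [72, 24]
mod    : [0]
4      : [0, 4]
+      : [4]
negate : [-4]

-4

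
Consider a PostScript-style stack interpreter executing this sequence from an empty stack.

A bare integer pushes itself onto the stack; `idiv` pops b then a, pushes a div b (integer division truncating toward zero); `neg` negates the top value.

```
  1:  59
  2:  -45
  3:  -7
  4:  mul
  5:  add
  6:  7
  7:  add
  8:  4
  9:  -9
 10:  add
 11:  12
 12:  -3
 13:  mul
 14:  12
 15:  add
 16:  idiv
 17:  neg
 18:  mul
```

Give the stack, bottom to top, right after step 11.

59  -> 59
-45 -> 59 -45
-7  -> 59 -45 -7
mul -> 59 315
add -> 374
7   -> 374 7
add -> 381
4   -> 381 4
-9  -> 381 4 -9
add -> 381 -5
12  -> 381 -5 12

[381, -5, 12]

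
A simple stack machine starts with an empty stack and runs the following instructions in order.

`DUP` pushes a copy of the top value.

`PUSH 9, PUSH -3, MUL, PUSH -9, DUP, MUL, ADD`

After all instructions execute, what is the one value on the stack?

54

PUSH 9  -> 9
PUSH -3 -> 9 -3
MUL     -> -27
PUSH -9 -> -27 -9
DUP     -> -27 -9 -9
MUL     -> -27 81
ADD     -> 54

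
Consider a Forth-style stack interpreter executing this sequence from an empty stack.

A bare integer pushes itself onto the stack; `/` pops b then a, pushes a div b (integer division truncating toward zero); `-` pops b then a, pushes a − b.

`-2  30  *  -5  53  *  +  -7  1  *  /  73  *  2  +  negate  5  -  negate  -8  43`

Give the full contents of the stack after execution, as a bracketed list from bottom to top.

[3365, -8, 43]

-2      [-2]
30      [-2, 30]
*       [-60]
-5      [-60, -5]
53      [-60, -5, 53]
*       [-60, -265]
+       [-325]
-7      [-325, -7]
1       [-325, -7, 1]
*       [-325, -7]
/       [46]
73      [46, 73]
*       [3358]
2       [3358, 2]
+       [3360]
negate  [-3360]
5       [-3360, 5]
-       [-3365]
negate  [3365]
-8      [3365, -8]
43      [3365, -8, 43]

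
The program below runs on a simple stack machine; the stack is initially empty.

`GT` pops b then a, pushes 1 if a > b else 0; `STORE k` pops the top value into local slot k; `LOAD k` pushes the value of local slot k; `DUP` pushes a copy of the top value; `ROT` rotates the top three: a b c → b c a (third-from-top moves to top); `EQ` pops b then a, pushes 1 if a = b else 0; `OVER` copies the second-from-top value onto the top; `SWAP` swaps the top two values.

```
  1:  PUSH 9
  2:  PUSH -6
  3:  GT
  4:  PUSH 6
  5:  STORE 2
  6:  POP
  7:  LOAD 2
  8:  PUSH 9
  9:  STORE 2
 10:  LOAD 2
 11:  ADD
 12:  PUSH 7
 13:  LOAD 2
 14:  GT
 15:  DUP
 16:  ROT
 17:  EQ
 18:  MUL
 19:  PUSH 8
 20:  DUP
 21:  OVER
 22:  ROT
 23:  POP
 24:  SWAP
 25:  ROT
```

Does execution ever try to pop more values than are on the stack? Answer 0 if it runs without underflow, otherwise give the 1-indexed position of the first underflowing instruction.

0

PUSH 9  → 9
PUSH -6 → 9 -6
GT      → 1
PUSH 6  → 1 6
STORE 2 → 1
POP     → (empty)
LOAD 2  → 6
PUSH 9  → 6 9
STORE 2 → 6
LOAD 2  → 6 9
ADD     → 15
PUSH 7  → 15 7
LOAD 2  → 15 7 9
GT      → 15 0
DUP     → 15 0 0
ROT     → 0 0 15
EQ      → 0 0
MUL     → 0
PUSH 8  → 0 8
DUP     → 0 8 8
OVER    → 0 8 8 8
ROT     → 0 8 8 8
POP     → 0 8 8
SWAP    → 0 8 8
ROT     → 8 8 0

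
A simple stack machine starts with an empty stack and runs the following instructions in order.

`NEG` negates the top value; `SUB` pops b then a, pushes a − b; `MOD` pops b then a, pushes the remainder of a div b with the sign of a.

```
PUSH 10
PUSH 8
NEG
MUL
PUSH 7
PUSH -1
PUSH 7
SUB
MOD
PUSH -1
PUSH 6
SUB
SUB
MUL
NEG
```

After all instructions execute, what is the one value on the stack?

1120

PUSH 10 -> 10
PUSH 8  -> 10 8
NEG     -> 10 -8
MUL     -> -80
PUSH 7  -> -80 7
PUSH -1 -> -80 7 -1
PUSH 7  -> -80 7 -1 7
SUB     -> -80 7 -8
MOD     -> -80 7
PUSH -1 -> -80 7 -1
PUSH 6  -> -80 7 -1 6
SUB     -> -80 7 -7
SUB     -> -80 14
MUL     -> -1120
NEG     -> 1120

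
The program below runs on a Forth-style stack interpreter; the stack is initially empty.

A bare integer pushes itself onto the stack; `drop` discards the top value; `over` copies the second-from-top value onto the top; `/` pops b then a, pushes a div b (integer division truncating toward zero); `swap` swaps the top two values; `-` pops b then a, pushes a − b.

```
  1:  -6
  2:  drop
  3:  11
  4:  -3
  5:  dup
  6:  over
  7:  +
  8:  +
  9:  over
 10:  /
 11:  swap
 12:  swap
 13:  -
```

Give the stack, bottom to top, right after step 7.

-6   : -6
drop : (empty)
11   : 11
-3   : 11 -3
dup  : 11 -3 -3
over : 11 -3 -3 -3
+    : 11 -3 -6

[11, -3, -6]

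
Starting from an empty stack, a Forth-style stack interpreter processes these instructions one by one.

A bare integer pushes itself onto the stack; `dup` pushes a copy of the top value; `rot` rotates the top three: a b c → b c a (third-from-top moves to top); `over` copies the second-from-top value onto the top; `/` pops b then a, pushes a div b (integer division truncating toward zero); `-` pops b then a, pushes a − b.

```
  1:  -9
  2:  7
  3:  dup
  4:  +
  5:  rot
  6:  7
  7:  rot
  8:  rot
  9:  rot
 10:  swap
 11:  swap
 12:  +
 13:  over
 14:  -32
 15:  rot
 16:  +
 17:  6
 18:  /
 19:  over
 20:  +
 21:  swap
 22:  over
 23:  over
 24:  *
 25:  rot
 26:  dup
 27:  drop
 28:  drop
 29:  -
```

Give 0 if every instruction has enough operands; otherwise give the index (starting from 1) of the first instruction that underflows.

5

-9  → [-9]
7   → [-9, 7]
dup → [-9, 7, 7]
+   → [-9, 14]
rot  — needs 3 operands, stack has 2 → underflow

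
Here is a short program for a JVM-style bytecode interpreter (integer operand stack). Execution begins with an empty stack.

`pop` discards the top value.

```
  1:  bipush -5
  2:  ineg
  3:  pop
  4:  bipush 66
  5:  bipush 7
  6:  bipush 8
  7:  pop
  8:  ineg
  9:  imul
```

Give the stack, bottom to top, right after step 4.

[66]

bipush -5 : -5
ineg      : 5
pop       : (empty)
bipush 66 : 66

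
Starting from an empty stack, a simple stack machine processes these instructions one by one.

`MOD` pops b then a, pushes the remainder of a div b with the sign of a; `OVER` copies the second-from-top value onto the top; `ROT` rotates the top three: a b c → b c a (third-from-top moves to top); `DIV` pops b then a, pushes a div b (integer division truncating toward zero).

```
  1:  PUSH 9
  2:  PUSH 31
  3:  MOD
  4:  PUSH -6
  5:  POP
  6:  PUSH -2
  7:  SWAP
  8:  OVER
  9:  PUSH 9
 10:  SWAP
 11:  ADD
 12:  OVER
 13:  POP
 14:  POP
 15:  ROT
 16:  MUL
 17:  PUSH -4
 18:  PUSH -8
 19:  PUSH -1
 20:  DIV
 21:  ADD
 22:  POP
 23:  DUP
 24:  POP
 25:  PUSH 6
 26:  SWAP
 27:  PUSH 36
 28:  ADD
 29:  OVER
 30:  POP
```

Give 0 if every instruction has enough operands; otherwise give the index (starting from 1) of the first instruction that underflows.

PUSH 9  : 9
PUSH 31 : 9 31
MOD     : 9
PUSH -6 : 9 -6
POP     : 9
PUSH -2 : 9 -2
SWAP    : -2 9
OVER    : -2 9 -2
PUSH 9  : -2 9 -2 9
SWAP    : -2 9 9 -2
ADD     : -2 9 7
OVER    : -2 9 7 9
POP     : -2 9 7
POP     : -2 9
ROT  — needs 3 operands, stack has 2 → underflow

15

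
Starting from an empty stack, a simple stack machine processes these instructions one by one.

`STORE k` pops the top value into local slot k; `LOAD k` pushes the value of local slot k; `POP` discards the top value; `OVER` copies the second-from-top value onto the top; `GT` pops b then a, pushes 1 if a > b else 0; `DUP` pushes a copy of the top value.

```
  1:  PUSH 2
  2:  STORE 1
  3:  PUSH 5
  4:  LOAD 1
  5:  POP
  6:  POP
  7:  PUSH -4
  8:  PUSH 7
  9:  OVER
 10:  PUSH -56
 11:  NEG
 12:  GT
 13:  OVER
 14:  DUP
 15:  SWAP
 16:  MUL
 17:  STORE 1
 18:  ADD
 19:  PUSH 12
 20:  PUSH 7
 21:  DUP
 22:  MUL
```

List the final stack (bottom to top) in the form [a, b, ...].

[-4, 7, 12, 49]

PUSH 2   : 2
STORE 1  : (empty)
PUSH 5   : 5
LOAD 1   : 5 2
POP      : 5
POP      : (empty)
PUSH -4  : -4
PUSH 7   : -4 7
OVER     : -4 7 -4
PUSH -56 : -4 7 -4 -56
NEG      : -4 7 -4 56
GT       : -4 7 0
OVER     : -4 7 0 7
DUP      : -4 7 0 7 7
SWAP     : -4 7 0 7 7
MUL      : -4 7 0 49
STORE 1  : -4 7 0
ADD      : -4 7
PUSH 12  : -4 7 12
PUSH 7   : -4 7 12 7
DUP      : -4 7 12 7 7
MUL      : -4 7 12 49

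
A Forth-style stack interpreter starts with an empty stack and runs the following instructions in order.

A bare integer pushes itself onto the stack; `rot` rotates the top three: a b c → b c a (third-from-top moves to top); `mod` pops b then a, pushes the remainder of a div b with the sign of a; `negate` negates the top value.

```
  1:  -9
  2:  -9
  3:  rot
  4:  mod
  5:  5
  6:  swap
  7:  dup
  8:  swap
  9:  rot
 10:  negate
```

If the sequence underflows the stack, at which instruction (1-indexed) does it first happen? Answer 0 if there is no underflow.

3

-9 -> [-9]
-9 -> [-9, -9]
rot  — needs 3 operands, stack has 2 → underflow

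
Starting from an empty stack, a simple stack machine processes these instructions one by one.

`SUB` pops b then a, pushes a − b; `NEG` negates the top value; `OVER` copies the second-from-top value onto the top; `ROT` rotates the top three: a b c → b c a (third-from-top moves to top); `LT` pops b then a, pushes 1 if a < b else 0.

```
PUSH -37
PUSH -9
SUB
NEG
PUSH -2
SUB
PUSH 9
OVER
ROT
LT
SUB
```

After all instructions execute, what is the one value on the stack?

PUSH -37 → [-37]
PUSH -9  → [-37, -9]
SUB      → [-28]
NEG      → [28]
PUSH -2  → [28, -2]
SUB      → [30]
PUSH 9   → [30, 9]
OVER     → [30, 9, 30]
ROT      → [9, 30, 30]
LT       → [9, 0]
SUB      → [9]

9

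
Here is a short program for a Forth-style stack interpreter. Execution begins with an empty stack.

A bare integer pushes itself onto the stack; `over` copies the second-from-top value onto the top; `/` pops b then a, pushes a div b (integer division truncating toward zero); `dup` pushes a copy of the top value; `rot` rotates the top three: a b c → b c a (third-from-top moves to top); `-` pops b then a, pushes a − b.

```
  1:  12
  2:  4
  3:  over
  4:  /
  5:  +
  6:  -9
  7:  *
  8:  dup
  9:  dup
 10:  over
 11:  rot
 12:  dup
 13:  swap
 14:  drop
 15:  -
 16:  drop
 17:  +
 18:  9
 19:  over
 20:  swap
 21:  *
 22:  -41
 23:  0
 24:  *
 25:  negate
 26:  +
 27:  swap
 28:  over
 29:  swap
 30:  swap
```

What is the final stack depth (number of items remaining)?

3

12     -> 12
4      -> 12 4
over   -> 12 4 12
/      -> 12 0
+      -> 12
-9     -> 12 -9
*      -> -108
dup    -> -108 -108
dup    -> -108 -108 -108
over   -> -108 -108 -108 -108
rot    -> -108 -108 -108 -108
dup    -> -108 -108 -108 -108 -108
swap   -> -108 -108 -108 -108 -108
drop   -> -108 -108 -108 -108
-      -> -108 -108 0
drop   -> -108 -108
+      -> -216
9      -> -216 9
over   -> -216 9 -216
swap   -> -216 -216 9
*      -> -216 -1944
-41    -> -216 -1944 -41
0      -> -216 -1944 -41 0
*      -> -216 -1944 0
negate -> -216 -1944 0
+      -> -216 -1944
swap   -> -1944 -216
over   -> -1944 -216 -1944
swap   -> -1944 -1944 -216
swap   -> -1944 -216 -1944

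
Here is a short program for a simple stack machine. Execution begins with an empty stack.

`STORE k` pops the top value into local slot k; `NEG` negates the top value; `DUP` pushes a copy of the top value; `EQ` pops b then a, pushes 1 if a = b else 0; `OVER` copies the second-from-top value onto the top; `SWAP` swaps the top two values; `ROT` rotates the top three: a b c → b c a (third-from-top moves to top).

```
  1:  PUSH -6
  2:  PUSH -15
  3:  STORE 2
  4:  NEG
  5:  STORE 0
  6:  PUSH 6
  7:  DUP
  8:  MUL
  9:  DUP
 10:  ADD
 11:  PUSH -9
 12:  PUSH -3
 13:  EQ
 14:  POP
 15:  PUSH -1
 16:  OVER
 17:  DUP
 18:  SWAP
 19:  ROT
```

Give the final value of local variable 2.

-15

PUSH -6  : [-6]
PUSH -15 : [-6, -15]
STORE 2  : [-6]
NEG      : [6]
STORE 0  : []
PUSH 6   : [6]
DUP      : [6, 6]
MUL      : [36]
DUP      : [36, 36]
ADD      : [72]
PUSH -9  : [72, -9]
PUSH -3  : [72, -9, -3]
EQ       : [72, 0]
POP      : [72]
PUSH -1  : [72, -1]
OVER     : [72, -1, 72]
DUP      : [72, -1, 72, 72]
SWAP     : [72, -1, 72, 72]
ROT      : [72, 72, 72, -1]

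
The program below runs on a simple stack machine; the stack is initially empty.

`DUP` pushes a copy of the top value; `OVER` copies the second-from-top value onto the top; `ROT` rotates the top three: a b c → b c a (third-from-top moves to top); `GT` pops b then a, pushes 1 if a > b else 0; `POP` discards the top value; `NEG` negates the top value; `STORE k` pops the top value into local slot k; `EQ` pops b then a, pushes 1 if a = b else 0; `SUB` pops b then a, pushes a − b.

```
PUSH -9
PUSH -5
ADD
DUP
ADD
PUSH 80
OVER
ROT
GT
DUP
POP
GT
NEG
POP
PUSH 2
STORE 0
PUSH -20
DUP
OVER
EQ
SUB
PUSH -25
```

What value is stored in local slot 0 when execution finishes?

PUSH -9   -9
PUSH -5   -9 -5
ADD       -14
DUP       -14 -14
ADD       -28
PUSH 80   -28 80
OVER      -28 80 -28
ROT       80 -28 -28
GT        80 0
DUP       80 0 0
POP       80 0
GT        1
NEG       -1
POP       (empty)
PUSH 2    2
STORE 0   (empty)
PUSH -20  -20
DUP       -20 -20
OVER      -20 -20 -20
EQ        -20 1
SUB       -21
PUSH -25  -21 -25

2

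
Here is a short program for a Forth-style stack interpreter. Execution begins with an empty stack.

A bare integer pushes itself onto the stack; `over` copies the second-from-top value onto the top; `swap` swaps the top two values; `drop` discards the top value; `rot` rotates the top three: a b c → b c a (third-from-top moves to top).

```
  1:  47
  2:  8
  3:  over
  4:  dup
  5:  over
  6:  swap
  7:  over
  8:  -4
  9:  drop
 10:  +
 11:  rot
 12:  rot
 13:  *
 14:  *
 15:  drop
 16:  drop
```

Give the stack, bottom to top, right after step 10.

[47, 8, 47, 47, 94]

47   → [47]
8    → [47, 8]
over → [47, 8, 47]
dup  → [47, 8, 47, 47]
over → [47, 8, 47, 47, 47]
swap → [47, 8, 47, 47, 47]
over → [47, 8, 47, 47, 47, 47]
-4   → [47, 8, 47, 47, 47, 47, -4]
drop → [47, 8, 47, 47, 47, 47]
+    → [47, 8, 47, 47, 94]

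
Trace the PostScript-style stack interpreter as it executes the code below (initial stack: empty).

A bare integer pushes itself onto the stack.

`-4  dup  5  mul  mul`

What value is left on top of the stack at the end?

80

-4  -> -4
dup -> -4 -4
5   -> -4 -4 5
mul -> -4 -20
mul -> 80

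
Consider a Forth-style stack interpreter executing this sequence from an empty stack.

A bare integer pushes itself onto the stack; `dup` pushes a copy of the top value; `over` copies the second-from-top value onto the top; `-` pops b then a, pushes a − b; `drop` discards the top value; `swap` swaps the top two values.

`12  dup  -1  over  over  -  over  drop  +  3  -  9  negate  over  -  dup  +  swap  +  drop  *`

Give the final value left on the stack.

144

12      [12]
dup     [12, 12]
-1      [12, 12, -1]
over    [12, 12, -1, 12]
over    [12, 12, -1, 12, -1]
-       [12, 12, -1, 13]
over    [12, 12, -1, 13, -1]
drop    [12, 12, -1, 13]
+       [12, 12, 12]
3       [12, 12, 12, 3]
-       [12, 12, 9]
9       [12, 12, 9, 9]
negate  [12, 12, 9, -9]
over    [12, 12, 9, -9, 9]
-       [12, 12, 9, -18]
dup     [12, 12, 9, -18, -18]
+       [12, 12, 9, -36]
swap    [12, 12, -36, 9]
+       [12, 12, -27]
drop    [12, 12]
*       [144]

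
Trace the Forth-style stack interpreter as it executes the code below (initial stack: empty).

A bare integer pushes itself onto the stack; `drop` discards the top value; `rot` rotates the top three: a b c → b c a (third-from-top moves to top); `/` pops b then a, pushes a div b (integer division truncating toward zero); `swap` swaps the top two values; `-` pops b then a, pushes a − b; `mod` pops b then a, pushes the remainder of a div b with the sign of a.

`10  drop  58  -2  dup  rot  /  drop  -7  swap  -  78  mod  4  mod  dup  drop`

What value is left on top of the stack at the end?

10   -> [10]
drop -> []
58   -> [58]
-2   -> [58, -2]
dup  -> [58, -2, -2]
rot  -> [-2, -2, 58]
/    -> [-2, 0]
drop -> [-2]
-7   -> [-2, -7]
swap -> [-7, -2]
-    -> [-5]
78   -> [-5, 78]
mod  -> [-5]
4    -> [-5, 4]
mod  -> [-1]
dup  -> [-1, -1]
drop -> [-1]

-1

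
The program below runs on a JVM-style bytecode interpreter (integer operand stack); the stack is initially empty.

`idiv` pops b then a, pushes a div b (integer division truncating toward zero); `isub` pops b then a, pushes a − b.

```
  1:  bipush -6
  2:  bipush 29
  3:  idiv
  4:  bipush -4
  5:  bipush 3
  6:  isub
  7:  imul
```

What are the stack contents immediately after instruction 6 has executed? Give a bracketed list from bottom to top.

[0, -7]

bipush -6  [-6]
bipush 29  [-6, 29]
idiv       [0]
bipush -4  [0, -4]
bipush 3   [0, -4, 3]
isub       [0, -7]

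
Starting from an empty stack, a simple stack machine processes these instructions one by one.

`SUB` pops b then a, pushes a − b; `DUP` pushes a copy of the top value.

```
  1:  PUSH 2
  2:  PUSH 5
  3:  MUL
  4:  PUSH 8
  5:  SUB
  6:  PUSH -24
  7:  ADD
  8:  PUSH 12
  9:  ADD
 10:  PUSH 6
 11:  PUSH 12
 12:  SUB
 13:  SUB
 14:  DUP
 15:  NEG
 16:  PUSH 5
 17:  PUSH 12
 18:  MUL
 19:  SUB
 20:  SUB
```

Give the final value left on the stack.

PUSH 2   → [2]
PUSH 5   → [2, 5]
MUL      → [10]
PUSH 8   → [10, 8]
SUB      → [2]
PUSH -24 → [2, -24]
ADD      → [-22]
PUSH 12  → [-22, 12]
ADD      → [-10]
PUSH 6   → [-10, 6]
PUSH 12  → [-10, 6, 12]
SUB      → [-10, -6]
SUB      → [-4]
DUP      → [-4, -4]
NEG      → [-4, 4]
PUSH 5   → [-4, 4, 5]
PUSH 12  → [-4, 4, 5, 12]
MUL      → [-4, 4, 60]
SUB      → [-4, -56]
SUB      → [52]

52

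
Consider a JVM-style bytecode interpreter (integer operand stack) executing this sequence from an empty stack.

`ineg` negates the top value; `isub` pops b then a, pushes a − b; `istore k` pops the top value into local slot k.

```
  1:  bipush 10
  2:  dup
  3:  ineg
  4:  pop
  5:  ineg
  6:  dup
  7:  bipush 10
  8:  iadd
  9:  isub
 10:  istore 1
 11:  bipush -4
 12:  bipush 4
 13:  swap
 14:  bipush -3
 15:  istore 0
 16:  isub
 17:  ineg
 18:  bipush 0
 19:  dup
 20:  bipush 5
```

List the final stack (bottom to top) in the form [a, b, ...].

[-8, 0, 0, 5]

bipush 10 : [10]
dup       : [10, 10]
ineg      : [10, -10]
pop       : [10]
ineg      : [-10]
dup       : [-10, -10]
bipush 10 : [-10, -10, 10]
iadd      : [-10, 0]
isub      : [-10]
istore 1  : []
bipush -4 : [-4]
bipush 4  : [-4, 4]
swap      : [4, -4]
bipush -3 : [4, -4, -3]
istore 0  : [4, -4]
isub      : [8]
ineg      : [-8]
bipush 0  : [-8, 0]
dup       : [-8, 0, 0]
bipush 5  : [-8, 0, 0, 5]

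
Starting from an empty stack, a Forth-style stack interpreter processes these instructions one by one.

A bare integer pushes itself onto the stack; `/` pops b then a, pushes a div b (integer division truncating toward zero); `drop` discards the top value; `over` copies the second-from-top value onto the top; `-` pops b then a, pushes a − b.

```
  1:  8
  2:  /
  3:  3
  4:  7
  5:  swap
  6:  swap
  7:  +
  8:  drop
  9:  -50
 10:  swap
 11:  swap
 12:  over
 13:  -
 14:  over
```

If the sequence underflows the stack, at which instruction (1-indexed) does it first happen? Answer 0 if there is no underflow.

8  8
/  — needs 2 operands, stack has 1 → underflow

2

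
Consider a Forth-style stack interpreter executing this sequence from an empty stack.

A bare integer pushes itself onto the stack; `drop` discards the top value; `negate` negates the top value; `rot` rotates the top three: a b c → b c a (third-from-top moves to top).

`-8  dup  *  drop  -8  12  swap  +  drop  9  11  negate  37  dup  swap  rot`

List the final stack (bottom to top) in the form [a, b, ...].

-8     -> [-8]
dup    -> [-8, -8]
*      -> [64]
drop   -> []
-8     -> [-8]
12     -> [-8, 12]
swap   -> [12, -8]
+      -> [4]
drop   -> []
9      -> [9]
11     -> [9, 11]
negate -> [9, -11]
37     -> [9, -11, 37]
dup    -> [9, -11, 37, 37]
swap   -> [9, -11, 37, 37]
rot    -> [9, 37, 37, -11]

[9, 37, 37, -11]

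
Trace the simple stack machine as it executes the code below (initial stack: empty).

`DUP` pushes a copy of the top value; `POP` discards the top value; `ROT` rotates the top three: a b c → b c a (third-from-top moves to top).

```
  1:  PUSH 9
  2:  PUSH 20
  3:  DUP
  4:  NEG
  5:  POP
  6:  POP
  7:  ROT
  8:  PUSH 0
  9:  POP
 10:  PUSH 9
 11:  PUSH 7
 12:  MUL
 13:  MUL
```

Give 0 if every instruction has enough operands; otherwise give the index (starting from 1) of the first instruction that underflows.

PUSH 9  → [9]
PUSH 20 → [9, 20]
DUP     → [9, 20, 20]
NEG     → [9, 20, -20]
POP     → [9, 20]
POP     → [9]
ROT  — needs 3 operands, stack has 1 → underflow

7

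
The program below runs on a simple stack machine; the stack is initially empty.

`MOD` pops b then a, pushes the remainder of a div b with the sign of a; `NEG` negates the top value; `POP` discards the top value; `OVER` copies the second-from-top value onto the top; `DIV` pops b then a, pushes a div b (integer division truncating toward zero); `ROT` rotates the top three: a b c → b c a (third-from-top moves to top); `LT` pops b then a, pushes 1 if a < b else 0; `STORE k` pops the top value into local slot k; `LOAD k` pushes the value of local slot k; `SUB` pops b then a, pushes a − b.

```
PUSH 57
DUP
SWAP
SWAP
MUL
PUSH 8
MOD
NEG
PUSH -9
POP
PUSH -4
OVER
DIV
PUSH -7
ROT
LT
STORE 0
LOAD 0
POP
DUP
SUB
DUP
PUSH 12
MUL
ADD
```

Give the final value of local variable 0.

PUSH 57 → [57]
DUP     → [57, 57]
SWAP    → [57, 57]
SWAP    → [57, 57]
MUL     → [3249]
PUSH 8  → [3249, 8]
MOD     → [1]
NEG     → [-1]
PUSH -9 → [-1, -9]
POP     → [-1]
PUSH -4 → [-1, -4]
OVER    → [-1, -4, -1]
DIV     → [-1, 4]
PUSH -7 → [-1, 4, -7]
ROT     → [4, -7, -1]
LT      → [4, 1]
STORE 0 → [4]
LOAD 0  → [4, 1]
POP     → [4]
DUP     → [4, 4]
SUB     → [0]
DUP     → [0, 0]
PUSH 12 → [0, 0, 12]
MUL     → [0, 0]
ADD     → [0]

1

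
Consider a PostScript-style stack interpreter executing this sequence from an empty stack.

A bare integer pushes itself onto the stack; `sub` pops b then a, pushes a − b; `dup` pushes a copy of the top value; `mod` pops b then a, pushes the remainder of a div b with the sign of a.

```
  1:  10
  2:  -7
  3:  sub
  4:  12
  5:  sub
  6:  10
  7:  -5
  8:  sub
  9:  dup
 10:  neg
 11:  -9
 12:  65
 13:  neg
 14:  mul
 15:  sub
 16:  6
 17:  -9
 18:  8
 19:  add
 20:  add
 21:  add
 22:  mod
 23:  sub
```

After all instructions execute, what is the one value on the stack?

10  → 10
-7  → 10 -7
sub → 17
12  → 17 12
sub → 5
10  → 5 10
-5  → 5 10 -5
sub → 5 15
dup → 5 15 15
neg → 5 15 -15
-9  → 5 15 -15 -9
65  → 5 15 -15 -9 65
neg → 5 15 -15 -9 -65
mul → 5 15 -15 585
sub → 5 15 -600
6   → 5 15 -600 6
-9  → 5 15 -600 6 -9
8   → 5 15 -600 6 -9 8
add → 5 15 -600 6 -1
add → 5 15 -600 5
add → 5 15 -595
mod → 5 15
sub → -10

-10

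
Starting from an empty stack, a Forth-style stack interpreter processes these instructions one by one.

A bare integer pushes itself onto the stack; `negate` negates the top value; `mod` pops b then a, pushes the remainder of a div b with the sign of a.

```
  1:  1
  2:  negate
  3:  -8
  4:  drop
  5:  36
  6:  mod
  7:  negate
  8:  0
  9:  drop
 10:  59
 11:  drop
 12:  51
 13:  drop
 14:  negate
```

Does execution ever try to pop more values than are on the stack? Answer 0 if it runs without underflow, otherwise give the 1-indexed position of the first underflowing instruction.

0

1      -> [1]
negate -> [-1]
-8     -> [-1, -8]
drop   -> [-1]
36     -> [-1, 36]
mod    -> [-1]
negate -> [1]
0      -> [1, 0]
drop   -> [1]
59     -> [1, 59]
drop   -> [1]
51     -> [1, 51]
drop   -> [1]
negate -> [-1]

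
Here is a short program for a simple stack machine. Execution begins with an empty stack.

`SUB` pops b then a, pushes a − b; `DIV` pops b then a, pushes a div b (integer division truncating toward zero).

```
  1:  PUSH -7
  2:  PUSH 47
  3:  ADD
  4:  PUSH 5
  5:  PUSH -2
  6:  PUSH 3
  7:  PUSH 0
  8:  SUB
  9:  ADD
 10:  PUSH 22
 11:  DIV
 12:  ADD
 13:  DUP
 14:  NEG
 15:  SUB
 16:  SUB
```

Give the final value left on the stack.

PUSH -7 -> -7
PUSH 47 -> -7 47
ADD     -> 40
PUSH 5  -> 40 5
PUSH -2 -> 40 5 -2
PUSH 3  -> 40 5 -2 3
PUSH 0  -> 40 5 -2 3 0
SUB     -> 40 5 -2 3
ADD     -> 40 5 1
PUSH 22 -> 40 5 1 22
DIV     -> 40 5 0
ADD     -> 40 5
DUP     -> 40 5 5
NEG     -> 40 5 -5
SUB     -> 40 10
SUB     -> 30

30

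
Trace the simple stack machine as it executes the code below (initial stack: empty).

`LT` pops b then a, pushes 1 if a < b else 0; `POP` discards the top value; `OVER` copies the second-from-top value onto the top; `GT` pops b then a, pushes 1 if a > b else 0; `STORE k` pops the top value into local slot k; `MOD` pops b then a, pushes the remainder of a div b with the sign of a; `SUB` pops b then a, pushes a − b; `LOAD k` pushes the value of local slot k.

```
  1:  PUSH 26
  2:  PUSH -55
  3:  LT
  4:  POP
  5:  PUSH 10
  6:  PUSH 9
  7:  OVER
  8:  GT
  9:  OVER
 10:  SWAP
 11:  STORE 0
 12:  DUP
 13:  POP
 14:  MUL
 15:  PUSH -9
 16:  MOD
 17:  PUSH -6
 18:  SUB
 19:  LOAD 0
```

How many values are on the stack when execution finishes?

2

PUSH 26  → 26
PUSH -55 → 26 -55
LT       → 0
POP      → (empty)
PUSH 10  → 10
PUSH 9   → 10 9
OVER     → 10 9 10
GT       → 10 0
OVER     → 10 0 10
SWAP     → 10 10 0
STORE 0  → 10 10
DUP      → 10 10 10
POP      → 10 10
MUL      → 100
PUSH -9  → 100 -9
MOD      → 1
PUSH -6  → 1 -6
SUB      → 7
LOAD 0   → 7 0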